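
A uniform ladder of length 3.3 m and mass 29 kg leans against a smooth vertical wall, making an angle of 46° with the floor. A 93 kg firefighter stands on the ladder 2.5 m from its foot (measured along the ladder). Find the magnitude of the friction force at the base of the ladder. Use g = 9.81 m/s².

f ≈ 805 N

Sum moments about the foot of the ladder (the floor normal and friction both act there and drop out).
Ladder weight 29×9.81 = 284.5 N acts at 1.65 m along the ladder; its horizontal arm is 1.65·cos46° = 1.146 m → τ = 326 N·m clockwise.
Firefighter: 93×9.81 = 912.3 N at 2.5 m → arm 1.737 m → τ = 1585 N·m clockwise.
Wall normal N acts horizontally at the top; its moment arm is the height L sinθ = 3.3·sin46° = 2.374 m, counterclockwise.
Στ = 0 ⇒ N × 2.374 = 1911 ⇒ N = 805 N.
ΣFx = 0: friction at the foot balances the wall's push, so f = N_wall = 805 N.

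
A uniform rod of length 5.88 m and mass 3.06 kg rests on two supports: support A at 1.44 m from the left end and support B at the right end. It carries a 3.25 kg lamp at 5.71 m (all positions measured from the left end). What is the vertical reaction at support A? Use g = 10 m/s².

Take moments about support B.
Beam weight: 3.06 × 10 = 30.6 N down at 2.94 m → arm 2.94 m, τ = 30.6 × 2.94 = 89.96 N·m counterclockwise.
Lamp: 3.25 × 10 = 32.5 N down at 5.71 m → arm 0.17 m, τ = 32.5 × 0.17 = 5.525 N·m counterclockwise.
Net load moment about support B = 95.48 N·m counterclockwise.
Reaction R at support A is upward at 1.44 m, arm 4.44 m → moment R × 4.44 clockwise.
Setting net torque to zero: R × 4.44 = 95.48 → R = 21.5 N.

R_A ≈ 21.5 N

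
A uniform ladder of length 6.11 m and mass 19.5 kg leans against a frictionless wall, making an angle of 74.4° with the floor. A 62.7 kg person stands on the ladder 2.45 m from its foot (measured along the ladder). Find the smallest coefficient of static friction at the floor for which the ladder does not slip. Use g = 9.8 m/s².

Sum moments about the foot of the ladder (the floor normal and friction both act there and drop out).
Ladder weight 19.5×9.8 = 191.1 N acts at 3.055 m along the ladder; its horizontal arm is 3.055·cos74.4° = 0.8216 m → τ = 157 N·m clockwise.
Person: 62.7×9.8 = 614.5 N at 2.45 m → arm 0.6589 m → τ = 404.9 N·m clockwise.
Wall normal N acts horizontally at the top; its moment arm is the height L sinθ = 6.11·sin74.4° = 5.885 m, counterclockwise.
Balancing moments: N × 5.885 = 561.9, giving N = 95.48 N.
ΣFx = 0 ⇒ f = N_wall = 95.48 N. ΣFy = 0 ⇒ N_floor = 805.6 N.
μ_min = f / N_floor = 95.48 / 805.6 = 0.119.

μ_min ≈ 0.119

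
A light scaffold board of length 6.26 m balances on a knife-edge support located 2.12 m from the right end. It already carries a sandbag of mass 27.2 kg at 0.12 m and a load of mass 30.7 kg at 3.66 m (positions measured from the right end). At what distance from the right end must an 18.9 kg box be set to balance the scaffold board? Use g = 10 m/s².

Take moments about the knife-edge support (at 2.12 m from the right end).
Sandbag: 27.2 × 10 = 272 N down at 0.12 m → arm 2 m, τ = 272 × 2 = 544 N·m clockwise.
Load: 30.7 × 10 = 307 N down at 3.66 m → arm 1.54 m, τ = 307 × 1.54 = 472.8 N·m counterclockwise.
Net moment of existing loads = 71.2 N·m clockwise.
The box weighs 18.9 × 10 = 189 N and must supply an equal counterclockwise moment, so its lever arm about the knife-edge support is 71.2 / 189 = 0.377 m.
That puts it at 2.12 + 0.377 = 2.5 m from the right end.

x ≈ 2.5 m from the right end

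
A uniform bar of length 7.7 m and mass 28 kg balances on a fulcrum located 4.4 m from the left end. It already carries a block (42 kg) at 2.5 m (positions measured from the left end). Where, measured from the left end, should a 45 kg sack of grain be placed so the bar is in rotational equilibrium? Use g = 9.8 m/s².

Take moments about the fulcrum (at 4.4 m from the left end).
Beam weight: 28 × 9.8 = 274.4 N down at 3.85 m → arm 0.55 m, τ = 274.4 × 0.55 = 150.9 N·m counterclockwise.
Block: 42 × 9.8 = 411.6 N down at 2.5 m → arm 1.9 m, τ = 411.6 × 1.9 = 782 N·m counterclockwise.
Net moment of existing loads = 932.9 N·m counterclockwise.
The sack of grain weighs 45 × 9.8 = 441 N and must supply an equal clockwise moment, so its lever arm about the fulcrum is 932.9 / 441 = 2.12 m.
That puts it at 4.4 + 2.12 = 6.52 m from the left end.

x ≈ 6.52 m from the left end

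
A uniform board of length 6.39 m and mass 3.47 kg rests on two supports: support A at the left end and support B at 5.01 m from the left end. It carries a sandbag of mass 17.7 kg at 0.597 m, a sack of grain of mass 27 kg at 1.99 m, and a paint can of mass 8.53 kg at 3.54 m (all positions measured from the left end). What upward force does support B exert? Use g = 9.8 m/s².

Take moments about support A.
Beam weight: 3.47 × 9.8 = 34.01 N down at 3.195 m → arm 3.195 m, τ = 34.01 × 3.195 = 108.7 N·m clockwise.
Sandbag: 17.7 × 9.8 = 173.5 N down at 0.597 m → arm 0.597 m, τ = 173.5 × 0.597 = 103.6 N·m clockwise.
Sack of grain: 27 × 9.8 = 264.6 N down at 1.99 m → arm 1.99 m, τ = 264.6 × 1.99 = 526.6 N·m clockwise.
Paint can: 8.53 × 9.8 = 83.59 N down at 3.54 m → arm 3.54 m, τ = 83.59 × 3.54 = 295.9 N·m clockwise.
Net load moment about support A = 1035 N·m clockwise.
Reaction R at support B is upward at 5.01 m, arm 5.01 m → moment R × 5.01 counterclockwise.
Balancing moments: R × 5.01 = 1035, giving R = 207 N.

R_B ≈ 207 N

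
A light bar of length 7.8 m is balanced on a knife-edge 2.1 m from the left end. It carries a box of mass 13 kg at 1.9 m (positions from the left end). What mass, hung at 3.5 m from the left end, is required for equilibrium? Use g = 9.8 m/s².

m ≈ 1.86 kg

Take moments about the knife-edge (at 2.1 m from the left end).
Box: 13 × 9.8 = 127.4 N down at 1.9 m → arm 0.2 m, τ = 127.4 × 0.2 = 25.48 N·m counterclockwise.
Net moment of known loads = 25.48 N·m counterclockwise.
An unknown mass m at 3.5 m has arm 1.4 m; its moment is m·g·1.4 clockwise.
Setting net torque to zero: m × 9.8 × 1.4 = 25.48 → m = 25.48 / (9.8 × 1.4) = 1.86 kg.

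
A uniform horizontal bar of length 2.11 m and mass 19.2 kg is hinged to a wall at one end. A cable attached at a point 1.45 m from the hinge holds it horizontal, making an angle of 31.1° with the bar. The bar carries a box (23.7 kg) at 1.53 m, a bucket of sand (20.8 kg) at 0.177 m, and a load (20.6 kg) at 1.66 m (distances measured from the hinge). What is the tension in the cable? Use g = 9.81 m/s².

T ≈ 1240 N

Taking torques about the hinge:
Beam weight: 19.2 × 9.81 = 188.4 N down at 1.055 m → arm 1.055 m, τ = 188.4 × 1.055 = 198.8 N·m clockwise.
Box: 23.7 × 9.81 = 232.5 N down at 1.53 m → arm 1.53 m, τ = 232.5 × 1.53 = 355.7 N·m clockwise.
Bucket of sand: 20.8 × 9.81 = 204 N down at 0.177 m → arm 0.177 m, τ = 204 × 0.177 = 36.11 N·m clockwise.
Load: 20.6 × 9.81 = 202.1 N down at 1.66 m → arm 1.66 m, τ = 202.1 × 1.66 = 335.5 N·m clockwise.
Total clockwise load moment = 926.1 N·m.
The cable tension T acts at 1.45 m; only its component perpendicular to the bar, T sinθ, produces torque. sin 31.1° = 0.5165.
Στ = 0 ⇒ T × 1.45 × 0.5165 = 926.1 ⇒ T = 926.1 / 0.7489 = 1240 N.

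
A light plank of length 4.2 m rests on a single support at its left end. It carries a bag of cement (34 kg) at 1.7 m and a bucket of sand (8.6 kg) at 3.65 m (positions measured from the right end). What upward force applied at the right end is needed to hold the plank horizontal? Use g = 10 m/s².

F ≈ 214 N

Sum moments about the left end (the unknown pivot reaction has zero arm there).
Bag of cement: 34 × 10 = 340 N down at 1.7 m → arm 2.5 m, τ = 340 × 2.5 = 850 N·m clockwise.
Bucket of sand: 8.6 × 10 = 86 N down at 3.65 m → arm 0.55 m, τ = 86 × 0.55 = 47.3 N·m clockwise.
Net moment of the loads = 897.3 N·m clockwise.
The upward force F acts at the right end, arm 4.2 m, giving F × 4.2 counterclockwise.
Στ = 0 ⇒ F × 4.2 = 897.3 ⇒ F = 897.3 / 4.2 = 214 N.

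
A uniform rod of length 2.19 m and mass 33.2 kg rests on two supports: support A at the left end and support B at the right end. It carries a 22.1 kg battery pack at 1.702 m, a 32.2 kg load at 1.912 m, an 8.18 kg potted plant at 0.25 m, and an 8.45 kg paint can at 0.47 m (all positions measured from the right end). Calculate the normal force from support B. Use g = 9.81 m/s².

R_B ≈ 387 N

Sum moments about support A (its reaction then has zero moment arm).
Beam weight: 33.2 × 9.81 = 325.7 N down at 1.095 m → arm 1.095 m, τ = 325.7 × 1.095 = 356.6 N·m clockwise.
Battery pack: 22.1 × 9.81 = 216.8 N down at 1.702 m → arm 0.488 m, τ = 216.8 × 0.488 = 105.8 N·m clockwise.
Load: 32.2 × 9.81 = 315.9 N down at 1.912 m → arm 0.278 m, τ = 315.9 × 0.278 = 87.82 N·m clockwise.
Potted plant: 8.18 × 9.81 = 80.25 N down at 0.25 m → arm 1.94 m, τ = 80.25 × 1.94 = 155.7 N·m clockwise.
Paint can: 8.45 × 9.81 = 82.89 N down at 0.47 m → arm 1.72 m, τ = 82.89 × 1.72 = 142.6 N·m clockwise.
Net load moment about support A = 848.5 N·m clockwise.
Reaction R at support B is upward at 0 m, arm 2.19 m → moment R × 2.19 counterclockwise.
Balancing moments: R × 2.19 = 848.5, giving R = 387 N.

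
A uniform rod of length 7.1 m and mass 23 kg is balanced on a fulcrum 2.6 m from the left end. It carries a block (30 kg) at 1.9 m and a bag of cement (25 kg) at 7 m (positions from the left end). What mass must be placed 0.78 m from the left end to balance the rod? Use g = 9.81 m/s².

Choose the fulcrum (at 2.6 m from the left end) as the axis so the support reaction has zero arm there.
Beam weight: 23 × 9.81 = 225.6 N down at 3.55 m → arm 0.95 m, τ = 225.6 × 0.95 = 214.3 N·m clockwise.
Block: 30 × 9.81 = 294.3 N down at 1.9 m → arm 0.7 m, τ = 294.3 × 0.7 = 206 N·m counterclockwise.
Bag of cement: 25 × 9.81 = 245.2 N down at 7 m → arm 4.4 m, τ = 245.2 × 4.4 = 1079 N·m clockwise.
Net moment of known loads = 1087 N·m clockwise.
An unknown mass m at 0.78 m has arm 1.82 m; its moment is m·g·1.82 counterclockwise.
Balancing moments: m × 9.81 × 1.82 = 1087, giving m = 1087 / (9.81 × 1.82) = 60.9 kg.

m ≈ 60.9 kg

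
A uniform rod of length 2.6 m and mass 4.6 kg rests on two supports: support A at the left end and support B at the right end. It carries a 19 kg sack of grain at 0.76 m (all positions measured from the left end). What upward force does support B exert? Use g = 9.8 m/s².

R_B ≈ 77 N

Sum moments about support A (its reaction then has zero moment arm).
Beam weight: 4.6 × 9.8 = 45.08 N down at 1.3 m → arm 1.3 m, τ = 45.08 × 1.3 = 58.6 N·m clockwise.
Sack of grain: 19 × 9.8 = 186.2 N down at 0.76 m → arm 0.76 m, τ = 186.2 × 0.76 = 141.5 N·m clockwise.
Net load moment about support A = 200.1 N·m clockwise.
Reaction R at support B is upward at 2.6 m, arm 2.6 m → moment R × 2.6 counterclockwise.
Balancing moments: R × 2.6 = 200.1, giving R = 77 N.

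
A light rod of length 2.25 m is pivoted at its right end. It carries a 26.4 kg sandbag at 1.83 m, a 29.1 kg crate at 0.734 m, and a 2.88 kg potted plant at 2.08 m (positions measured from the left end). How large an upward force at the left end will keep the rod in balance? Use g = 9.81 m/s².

Sum moments about the right end (the unknown pivot reaction has zero arm there).
Sandbag: 26.4 × 9.81 = 259 N down at 1.83 m → arm 0.42 m, τ = 259 × 0.42 = 108.8 N·m counterclockwise.
Crate: 29.1 × 9.81 = 285.5 N down at 0.734 m → arm 1.516 m, τ = 285.5 × 1.516 = 432.8 N·m counterclockwise.
Potted plant: 2.88 × 9.81 = 28.25 N down at 2.08 m → arm 0.17 m, τ = 28.25 × 0.17 = 4.803 N·m counterclockwise.
Net moment of the loads = 546.4 N·m counterclockwise.
The upward force F acts at the left end, arm 2.25 m, giving F × 2.25 clockwise.
Setting net torque to zero: F × 2.25 = 546.4 → F = 546.4 / 2.25 = 243 N.

F ≈ 243 N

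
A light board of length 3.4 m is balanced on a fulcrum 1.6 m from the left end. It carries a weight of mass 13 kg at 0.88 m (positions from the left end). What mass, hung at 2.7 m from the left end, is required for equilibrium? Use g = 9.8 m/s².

About the fulcrum (at 1.6 m from the left end):
Weight: 13 × 9.8 = 127.4 N down at 0.88 m → arm 0.72 m, τ = 127.4 × 0.72 = 91.73 N·m counterclockwise.
Net moment of known loads = 91.73 N·m counterclockwise.
An unknown mass m at 2.7 m has arm 1.1 m; its moment is m·g·1.1 clockwise.
Setting net torque to zero: m × 9.8 × 1.1 = 91.73 → m = 91.73 / (9.8 × 1.1) = 8.51 kg.

m ≈ 8.51 kg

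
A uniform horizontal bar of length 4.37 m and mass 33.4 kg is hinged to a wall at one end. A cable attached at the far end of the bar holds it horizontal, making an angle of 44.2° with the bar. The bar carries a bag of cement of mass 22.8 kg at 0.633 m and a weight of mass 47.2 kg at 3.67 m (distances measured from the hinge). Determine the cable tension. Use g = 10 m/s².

T ≈ 855 N

Take moments about the hinge.
Beam weight: 33.4 × 10 = 334 N down at 2.185 m → arm 2.185 m, τ = 334 × 2.185 = 729.8 N·m clockwise.
Bag of cement: 22.8 × 10 = 228 N down at 0.633 m → arm 0.633 m, τ = 228 × 0.633 = 144.3 N·m clockwise.
Weight: 47.2 × 10 = 472 N down at 3.67 m → arm 3.67 m, τ = 472 × 3.67 = 1732 N·m clockwise.
Total clockwise load moment = 2606 N·m.
The cable tension T acts at 4.37 m; only its component perpendicular to the bar, T sinθ, produces torque. sin 44.2° = 0.6972.
Setting net torque to zero: T × 4.37 × 0.6972 = 2606 → T = 2606 / 3.047 = 855 N.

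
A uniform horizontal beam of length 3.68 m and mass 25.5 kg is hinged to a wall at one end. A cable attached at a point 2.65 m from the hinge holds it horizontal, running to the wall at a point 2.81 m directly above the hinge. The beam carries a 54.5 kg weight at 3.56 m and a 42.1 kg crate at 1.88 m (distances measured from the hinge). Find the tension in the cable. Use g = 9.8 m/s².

T ≈ 1630 N

Choose the hinge as the axis so the unknown hinge reaction has zero arm there.
Beam weight: 25.5 × 9.8 = 249.9 N down at 1.84 m → arm 1.84 m, τ = 249.9 × 1.84 = 459.8 N·m clockwise.
Weight: 54.5 × 9.8 = 534.1 N down at 3.56 m → arm 3.56 m, τ = 534.1 × 3.56 = 1901 N·m clockwise.
Crate: 42.1 × 9.8 = 412.6 N down at 1.88 m → arm 1.88 m, τ = 412.6 × 1.88 = 775.7 N·m clockwise.
Total clockwise load moment = 3136 N·m.
The cable tension T acts at 2.65 m; only its component perpendicular to the beam, T sinθ, produces torque. sinθ = h/√(h²+d²) = 2.81/√(2.81²+2.65²) = 0.7275.
Balancing moments: T × 2.65 × 0.7275 = 3136, giving T = 3136 / 1.928 = 1630 N.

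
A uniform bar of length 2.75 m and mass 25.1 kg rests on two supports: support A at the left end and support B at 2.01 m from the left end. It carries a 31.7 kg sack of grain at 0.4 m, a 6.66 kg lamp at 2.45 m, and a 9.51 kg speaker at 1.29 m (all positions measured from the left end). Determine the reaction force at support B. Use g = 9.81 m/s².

Choose support A as the axis so its reaction then has zero moment arm.
Beam weight: 25.1 × 9.81 = 246.2 N down at 1.375 m → arm 1.375 m, τ = 246.2 × 1.375 = 338.5 N·m clockwise.
Sack of grain: 31.7 × 9.81 = 311 N down at 0.4 m → arm 0.4 m, τ = 311 × 0.4 = 124.4 N·m clockwise.
Lamp: 6.66 × 9.81 = 65.33 N down at 2.45 m → arm 2.45 m, τ = 65.33 × 2.45 = 160.1 N·m clockwise.
Speaker: 9.51 × 9.81 = 93.29 N down at 1.29 m → arm 1.29 m, τ = 93.29 × 1.29 = 120.3 N·m clockwise.
Net load moment about support A = 743.3 N·m clockwise.
Reaction R at support B is upward at 2.01 m, arm 2.01 m → moment R × 2.01 counterclockwise.
Balancing moments: R × 2.01 = 743.3, giving R = 370 N.

R_B ≈ 370 N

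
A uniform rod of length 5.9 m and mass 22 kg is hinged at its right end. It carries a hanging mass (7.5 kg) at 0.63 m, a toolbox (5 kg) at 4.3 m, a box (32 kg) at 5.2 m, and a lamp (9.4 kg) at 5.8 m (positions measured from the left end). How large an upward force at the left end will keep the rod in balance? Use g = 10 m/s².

Take moments about the right end.
Beam weight: 22 × 10 = 220 N down at 2.95 m → arm 2.95 m, τ = 220 × 2.95 = 649 N·m counterclockwise.
Hanging mass: 7.5 × 10 = 75 N down at 0.63 m → arm 5.27 m, τ = 75 × 5.27 = 395.2 N·m counterclockwise.
Toolbox: 5 × 10 = 50 N down at 4.3 m → arm 1.6 m, τ = 50 × 1.6 = 80 N·m counterclockwise.
Box: 32 × 10 = 320 N down at 5.2 m → arm 0.7 m, τ = 320 × 0.7 = 224 N·m counterclockwise.
Lamp: 9.4 × 10 = 94 N down at 5.8 m → arm 0.1 m, τ = 94 × 0.1 = 9.4 N·m counterclockwise.
Net moment of the loads = 1358 N·m counterclockwise.
The upward force F acts at the left end, arm 5.9 m, giving F × 5.9 clockwise.
Balancing moments: F × 5.9 = 1358, giving F = 1358 / 5.9 = 230 N.

F ≈ 230 N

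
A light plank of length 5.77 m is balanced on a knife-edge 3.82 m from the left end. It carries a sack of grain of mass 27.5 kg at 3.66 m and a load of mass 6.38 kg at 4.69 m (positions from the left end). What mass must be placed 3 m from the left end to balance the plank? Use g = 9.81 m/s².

About the knife-edge (at 3.82 m from the left end):
Sack of grain: 27.5 × 9.81 = 269.8 N down at 3.66 m → arm 0.16 m, τ = 269.8 × 0.16 = 43.17 N·m counterclockwise.
Load: 6.38 × 9.81 = 62.59 N down at 4.69 m → arm 0.87 m, τ = 62.59 × 0.87 = 54.45 N·m clockwise.
Net moment of known loads = 11.28 N·m clockwise.
An unknown mass m at 3 m has arm 0.82 m; its moment is m·g·0.82 counterclockwise.
Balancing moments: m × 9.81 × 0.82 = 11.28, giving m = 11.28 / (9.81 × 0.82) = 1.4 kg.

m ≈ 1.4 kg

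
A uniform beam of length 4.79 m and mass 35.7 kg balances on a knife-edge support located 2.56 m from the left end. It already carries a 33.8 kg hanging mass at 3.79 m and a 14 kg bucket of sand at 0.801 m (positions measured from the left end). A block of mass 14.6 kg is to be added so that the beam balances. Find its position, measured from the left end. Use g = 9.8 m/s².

x ≈ 1.8 m from the left end

Take moments about the knife-edge support (at 2.56 m from the left end).
Beam weight: 35.7 × 9.8 = 349.9 N down at 2.395 m → arm 0.165 m, τ = 349.9 × 0.165 = 57.73 N·m counterclockwise.
Hanging mass: 33.8 × 9.8 = 331.2 N down at 3.79 m → arm 1.23 m, τ = 331.2 × 1.23 = 407.4 N·m clockwise.
Bucket of sand: 14 × 9.8 = 137.2 N down at 0.801 m → arm 1.759 m, τ = 137.2 × 1.759 = 241.3 N·m counterclockwise.
Net moment of existing loads = 108.4 N·m clockwise.
The block weighs 14.6 × 9.8 = 143.1 N and must supply an equal counterclockwise moment, so its lever arm about the knife-edge support is 108.4 / 143.1 = 0.758 m.
That puts it at 2.56 − 0.758 = 1.8 m from the left end.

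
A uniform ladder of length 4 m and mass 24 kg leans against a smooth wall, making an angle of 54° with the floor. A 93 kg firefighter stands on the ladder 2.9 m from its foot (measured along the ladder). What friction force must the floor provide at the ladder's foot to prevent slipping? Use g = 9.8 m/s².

About the foot of the ladder:
Ladder weight 24×9.8 = 235.2 N acts at 2 m along the ladder; its horizontal arm is 2·cos54° = 1.176 m → τ = 276.6 N·m clockwise.
Firefighter: 93×9.8 = 911.4 N at 2.9 m → arm 1.705 m → τ = 1554 N·m clockwise.
Wall normal N acts horizontally at the top; its moment arm is the height L sinθ = 4·sin54° = 3.236 m, counterclockwise.
Setting net torque to zero: N × 3.236 = 1831 → N = 566 N.
ΣFx = 0: friction at the foot balances the wall's push, so f = N_wall = 566 N.

f ≈ 566 N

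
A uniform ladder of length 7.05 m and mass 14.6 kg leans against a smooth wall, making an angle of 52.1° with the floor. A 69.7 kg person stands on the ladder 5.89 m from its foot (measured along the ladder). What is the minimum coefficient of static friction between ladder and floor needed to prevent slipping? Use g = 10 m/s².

μ_min ≈ 0.605

Take moments about the foot of the ladder.
Ladder weight 14.6×10 = 146 N acts at 3.525 m along the ladder; its horizontal arm is 3.525·cos52.1° = 2.165 m → τ = 316.1 N·m clockwise.
Person: 69.7×10 = 697 N at 5.89 m → arm 3.618 m → τ = 2522 N·m clockwise.
Wall normal N acts horizontally at the top; its moment arm is the height L sinθ = 7.05·sin52.1° = 5.563 m, counterclockwise.
Στ = 0 ⇒ N × 5.563 = 2838 ⇒ N = 510.2 N.
ΣFx = 0 ⇒ f = N_wall = 510.2 N. ΣFy = 0 ⇒ N_floor = 843 N.
μ_min = f / N_floor = 510.2 / 843 = 0.605.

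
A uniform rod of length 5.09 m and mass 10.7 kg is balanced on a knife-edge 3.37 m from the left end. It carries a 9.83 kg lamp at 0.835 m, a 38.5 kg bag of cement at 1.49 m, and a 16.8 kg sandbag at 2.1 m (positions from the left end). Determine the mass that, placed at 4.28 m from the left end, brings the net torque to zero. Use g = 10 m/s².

Taking torques about the knife-edge (at 3.37 m from the left end):
Beam weight: 10.7 × 10 = 107 N down at 2.545 m → arm 0.825 m, τ = 107 × 0.825 = 88.27 N·m counterclockwise.
Lamp: 9.83 × 10 = 98.3 N down at 0.835 m → arm 2.535 m, τ = 98.3 × 2.535 = 249.2 N·m counterclockwise.
Bag of cement: 38.5 × 10 = 385 N down at 1.49 m → arm 1.88 m, τ = 385 × 1.88 = 723.8 N·m counterclockwise.
Sandbag: 16.8 × 10 = 168 N down at 2.1 m → arm 1.27 m, τ = 168 × 1.27 = 213.4 N·m counterclockwise.
Net moment of known loads = 1275 N·m counterclockwise.
An unknown mass m at 4.28 m has arm 0.91 m; its moment is m·g·0.91 clockwise.
Στ = 0 ⇒ m × 10 × 0.91 = 1275 ⇒ m = 1275 / (10 × 0.91) = 140 kg.

m ≈ 140 kg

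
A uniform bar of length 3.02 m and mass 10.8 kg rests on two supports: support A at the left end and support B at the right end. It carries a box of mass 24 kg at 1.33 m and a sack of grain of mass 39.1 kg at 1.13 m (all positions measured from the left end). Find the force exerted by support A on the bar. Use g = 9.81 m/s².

Take moments about support B.
Beam weight: 10.8 × 9.81 = 105.9 N down at 1.51 m → arm 1.51 m, τ = 105.9 × 1.51 = 159.9 N·m counterclockwise.
Box: 24 × 9.81 = 235.4 N down at 1.33 m → arm 1.69 m, τ = 235.4 × 1.69 = 397.8 N·m counterclockwise.
Sack of grain: 39.1 × 9.81 = 383.6 N down at 1.13 m → arm 1.89 m, τ = 383.6 × 1.89 = 725 N·m counterclockwise.
Net load moment about support B = 1283 N·m counterclockwise.
Reaction R at support A is upward at 0 m, arm 3.02 m → moment R × 3.02 clockwise.
Balancing moments: R × 3.02 = 1283, giving R = 425 N.

R_A ≈ 425 N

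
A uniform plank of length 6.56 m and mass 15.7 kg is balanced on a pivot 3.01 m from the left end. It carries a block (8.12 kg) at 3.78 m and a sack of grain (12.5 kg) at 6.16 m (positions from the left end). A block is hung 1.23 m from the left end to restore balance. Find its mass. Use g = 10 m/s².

m ≈ 28 kg

Take moments about the pivot (at 3.01 m from the left end).
Beam weight: 15.7 × 10 = 157 N down at 3.28 m → arm 0.27 m, τ = 157 × 0.27 = 42.39 N·m clockwise.
Block: 8.12 × 10 = 81.2 N down at 3.78 m → arm 0.77 m, τ = 81.2 × 0.77 = 62.52 N·m clockwise.
Sack of grain: 12.5 × 10 = 125 N down at 6.16 m → arm 3.15 m, τ = 125 × 3.15 = 393.8 N·m clockwise.
Net moment of known loads = 498.7 N·m clockwise.
An unknown mass m at 1.23 m has arm 1.78 m; its moment is m·g·1.78 counterclockwise.
For rotational equilibrium, m × 10 × 1.78 = 498.7, so m = 498.7 / (10 × 1.78) = 28 kg.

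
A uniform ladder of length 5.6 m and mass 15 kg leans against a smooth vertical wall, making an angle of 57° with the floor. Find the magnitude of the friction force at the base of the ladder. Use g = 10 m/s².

Sum moments about the foot of the ladder (the floor normal and friction both act there and drop out).
Ladder weight 15×10 = 150 N acts at 2.8 m along the ladder; its horizontal arm is 2.8·cos57° = 1.525 m → τ = 228.8 N·m clockwise.
Wall normal N acts horizontally at the top; its moment arm is the height L sinθ = 5.6·sin57° = 4.697 m, counterclockwise.
Balancing moments: N × 4.697 = 228.8, giving N = 48.7 N.
ΣFx = 0: friction at the foot balances the wall's push, so f = N_wall = 48.7 N.

f ≈ 48.7 N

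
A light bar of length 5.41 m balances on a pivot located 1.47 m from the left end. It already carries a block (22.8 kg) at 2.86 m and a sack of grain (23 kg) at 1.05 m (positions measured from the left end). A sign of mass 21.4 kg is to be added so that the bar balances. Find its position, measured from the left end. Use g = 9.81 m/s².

x ≈ 0.44 m from the left end

Sum moments about the pivot (at 1.47 m from the left end) (the support reaction has zero arm there).
Block: 22.8 × 9.81 = 223.7 N down at 2.86 m → arm 1.39 m, τ = 223.7 × 1.39 = 310.9 N·m clockwise.
Sack of grain: 23 × 9.81 = 225.6 N down at 1.05 m → arm 0.42 m, τ = 225.6 × 0.42 = 94.75 N·m counterclockwise.
Net moment of existing loads = 216.1 N·m clockwise.
The sign weighs 21.4 × 9.81 = 209.9 N and must supply an equal counterclockwise moment, so its lever arm about the pivot is 216.1 / 209.9 = 1.03 m.
That puts it at 1.47 − 1.03 = 0.44 m from the left end.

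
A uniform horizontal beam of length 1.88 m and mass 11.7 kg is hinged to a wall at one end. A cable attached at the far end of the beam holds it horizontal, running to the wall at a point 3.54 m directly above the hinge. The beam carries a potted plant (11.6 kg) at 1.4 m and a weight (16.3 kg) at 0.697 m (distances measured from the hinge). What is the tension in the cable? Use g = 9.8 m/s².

T ≈ 228 N

Take moments about the hinge.
Beam weight: 11.7 × 9.8 = 114.7 N down at 0.94 m → arm 0.94 m, τ = 114.7 × 0.94 = 107.8 N·m clockwise.
Potted plant: 11.6 × 9.8 = 113.7 N down at 1.4 m → arm 1.4 m, τ = 113.7 × 1.4 = 159.2 N·m clockwise.
Weight: 16.3 × 9.8 = 159.7 N down at 0.697 m → arm 0.697 m, τ = 159.7 × 0.697 = 111.3 N·m clockwise.
Total clockwise load moment = 378.3 N·m.
The cable tension T acts at 1.88 m; only its component perpendicular to the beam, T sinθ, produces torque. sinθ = h/√(h²+d²) = 3.54/√(3.54²+1.88²) = 0.8832.
Στ = 0 ⇒ T × 1.88 × 0.8832 = 378.3 ⇒ T = 378.3 / 1.66 = 228 N.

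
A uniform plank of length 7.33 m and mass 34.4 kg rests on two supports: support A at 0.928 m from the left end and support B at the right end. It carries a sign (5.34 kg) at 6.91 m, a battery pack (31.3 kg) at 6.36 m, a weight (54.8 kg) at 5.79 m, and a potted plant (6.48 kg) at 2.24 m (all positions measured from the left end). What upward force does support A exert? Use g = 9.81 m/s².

R_A ≈ 423 N

Sum moments about support B (its reaction then has zero moment arm).
Beam weight: 34.4 × 9.81 = 337.5 N down at 3.665 m → arm 3.665 m, τ = 337.5 × 3.665 = 1237 N·m counterclockwise.
Sign: 5.34 × 9.81 = 52.39 N down at 6.91 m → arm 0.42 m, τ = 52.39 × 0.42 = 22 N·m counterclockwise.
Battery pack: 31.3 × 9.81 = 307.1 N down at 6.36 m → arm 0.97 m, τ = 307.1 × 0.97 = 297.9 N·m counterclockwise.
Weight: 54.8 × 9.81 = 537.6 N down at 5.79 m → arm 1.54 m, τ = 537.6 × 1.54 = 827.9 N·m counterclockwise.
Potted plant: 6.48 × 9.81 = 63.57 N down at 2.24 m → arm 5.09 m, τ = 63.57 × 5.09 = 323.6 N·m counterclockwise.
Net load moment about support B = 2708 N·m counterclockwise.
Reaction R at support A is upward at 0.928 m, arm 6.402 m → moment R × 6.402 clockwise.
Balancing moments: R × 6.402 = 2708, giving R = 423 N.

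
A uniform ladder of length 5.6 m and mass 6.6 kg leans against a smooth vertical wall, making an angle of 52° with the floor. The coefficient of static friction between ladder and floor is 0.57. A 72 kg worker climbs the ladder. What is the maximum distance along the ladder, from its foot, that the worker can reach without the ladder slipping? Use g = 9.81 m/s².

d ≈ 4.2 m

Take moments about the foot of the ladder.
Ladder weight 6.6×9.81 = 64.75 N acts at 2.8 m along the ladder; its horizontal arm is 2.8·cos52° = 1.724 m → τ = 111.6 N·m clockwise.
Worker weight 72×9.81 = 706.3 N at distance d → arm d·cos52° → τ = 706.3·d·0.6157 clockwise.
Wall normal N at the top has arm L sinθ = 4.413 m counterclockwise, so Στ = 0 gives N·4.413 = 111.6 + 434.9·d.
ΣFy = 0 ⇒ N_floor = 771 N, so the maximum friction is μ_s·N_floor = 0.57×771 = 439.5 N. ΣFx = 0 ⇒ N_wall = f, so at the slipping point N = 439.5 N.
Substituting: 439.5×4.413 = 111.6 + 434.9·d ⇒ d = (1940 − 111.6) / 434.9 = 4.2 m.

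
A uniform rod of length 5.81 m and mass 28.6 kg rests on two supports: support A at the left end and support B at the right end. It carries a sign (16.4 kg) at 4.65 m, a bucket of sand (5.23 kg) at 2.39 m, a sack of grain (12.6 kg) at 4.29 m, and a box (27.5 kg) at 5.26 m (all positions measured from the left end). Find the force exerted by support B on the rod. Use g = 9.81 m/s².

R_B ≈ 626 N

About support A:
Beam weight: 28.6 × 9.81 = 280.6 N down at 2.905 m → arm 2.905 m, τ = 280.6 × 2.905 = 815.1 N·m clockwise.
Sign: 16.4 × 9.81 = 160.9 N down at 4.65 m → arm 4.65 m, τ = 160.9 × 4.65 = 748.2 N·m clockwise.
Bucket of sand: 5.23 × 9.81 = 51.31 N down at 2.39 m → arm 2.39 m, τ = 51.31 × 2.39 = 122.6 N·m clockwise.
Sack of grain: 12.6 × 9.81 = 123.6 N down at 4.29 m → arm 4.29 m, τ = 123.6 × 4.29 = 530.2 N·m clockwise.
Box: 27.5 × 9.81 = 269.8 N down at 5.26 m → arm 5.26 m, τ = 269.8 × 5.26 = 1419 N·m clockwise.
Net load moment about support A = 3635 N·m clockwise.
Reaction R at support B is upward at 5.81 m, arm 5.81 m → moment R × 5.81 counterclockwise.
Στ = 0 ⇒ R × 5.81 = 3635 ⇒ R = 626 N.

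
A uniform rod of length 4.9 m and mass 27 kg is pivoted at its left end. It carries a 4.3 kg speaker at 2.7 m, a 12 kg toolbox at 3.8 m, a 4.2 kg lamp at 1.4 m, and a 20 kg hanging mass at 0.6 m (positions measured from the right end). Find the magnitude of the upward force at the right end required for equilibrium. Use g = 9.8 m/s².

F ≈ 379 N

Sum moments about the left end (the unknown pivot reaction has zero arm there).
Beam weight: 27 × 9.8 = 264.6 N down at 2.45 m → arm 2.45 m, τ = 264.6 × 2.45 = 648.3 N·m clockwise.
Speaker: 4.3 × 9.8 = 42.14 N down at 2.7 m → arm 2.2 m, τ = 42.14 × 2.2 = 92.71 N·m clockwise.
Toolbox: 12 × 9.8 = 117.6 N down at 3.8 m → arm 1.1 m, τ = 117.6 × 1.1 = 129.4 N·m clockwise.
Lamp: 4.2 × 9.8 = 41.16 N down at 1.4 m → arm 3.5 m, τ = 41.16 × 3.5 = 144.1 N·m clockwise.
Hanging mass: 20 × 9.8 = 196 N down at 0.6 m → arm 4.3 m, τ = 196 × 4.3 = 842.8 N·m clockwise.
Net moment of the loads = 1857 N·m clockwise.
The upward force F acts at the right end, arm 4.9 m, giving F × 4.9 counterclockwise.
For rotational equilibrium, F × 4.9 = 1857, so F = 1857 / 4.9 = 379 N.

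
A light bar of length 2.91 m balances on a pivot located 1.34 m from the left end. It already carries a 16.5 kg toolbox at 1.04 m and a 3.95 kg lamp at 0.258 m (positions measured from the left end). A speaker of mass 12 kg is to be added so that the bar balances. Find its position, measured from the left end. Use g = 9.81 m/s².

Take moments about the pivot (at 1.34 m from the left end).
Toolbox: 16.5 × 9.81 = 161.9 N down at 1.04 m → arm 0.3 m, τ = 161.9 × 0.3 = 48.57 N·m counterclockwise.
Lamp: 3.95 × 9.81 = 38.75 N down at 0.258 m → arm 1.082 m, τ = 38.75 × 1.082 = 41.93 N·m counterclockwise.
Net moment of existing loads = 90.5 N·m counterclockwise.
The speaker weighs 12 × 9.81 = 117.7 N and must supply an equal clockwise moment, so its lever arm about the pivot is 90.5 / 117.7 = 0.769 m.
That puts it at 1.34 + 0.769 = 2.11 m from the left end.

x ≈ 2.11 m from the left end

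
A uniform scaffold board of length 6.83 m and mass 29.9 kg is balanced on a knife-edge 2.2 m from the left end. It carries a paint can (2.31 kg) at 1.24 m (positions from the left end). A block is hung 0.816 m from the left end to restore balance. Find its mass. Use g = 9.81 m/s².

m ≈ 24.6 kg

Choose the knife-edge (at 2.2 m from the left end) as the axis so the support reaction has zero arm there.
Beam weight: 29.9 × 9.81 = 293.3 N down at 3.415 m → arm 1.215 m, τ = 293.3 × 1.215 = 356.4 N·m clockwise.
Paint can: 2.31 × 9.81 = 22.66 N down at 1.24 m → arm 0.96 m, τ = 22.66 × 0.96 = 21.75 N·m counterclockwise.
Net moment of known loads = 334.6 N·m clockwise.
An unknown mass m at 0.816 m has arm 1.384 m; its moment is m·g·1.384 counterclockwise.
Στ = 0 ⇒ m × 9.81 × 1.384 = 334.6 ⇒ m = 334.6 / (9.81 × 1.384) = 24.6 kg.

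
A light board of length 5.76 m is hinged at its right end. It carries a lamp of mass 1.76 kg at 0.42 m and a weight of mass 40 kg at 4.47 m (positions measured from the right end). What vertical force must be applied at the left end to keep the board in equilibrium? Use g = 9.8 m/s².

About the right end:
Lamp: 1.76 × 9.8 = 17.25 N down at 0.42 m → arm 0.42 m, τ = 17.25 × 0.42 = 7.245 N·m counterclockwise.
Weight: 40 × 9.8 = 392 N down at 4.47 m → arm 4.47 m, τ = 392 × 4.47 = 1752 N·m counterclockwise.
Net moment of the loads = 1759 N·m counterclockwise.
The upward force F acts at the left end, arm 5.76 m, giving F × 5.76 clockwise.
Στ = 0 ⇒ F × 5.76 = 1759 ⇒ F = 1759 / 5.76 = 305 N.

F ≈ 305 N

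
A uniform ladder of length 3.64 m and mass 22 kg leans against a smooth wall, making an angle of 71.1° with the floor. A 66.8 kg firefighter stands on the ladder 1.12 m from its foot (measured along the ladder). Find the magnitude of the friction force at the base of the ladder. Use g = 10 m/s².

About the foot of the ladder:
Ladder weight 22×10 = 220 N acts at 1.82 m along the ladder; its horizontal arm is 1.82·cos71.1° = 0.5895 m → τ = 129.7 N·m clockwise.
Firefighter: 66.8×10 = 668 N at 1.12 m → arm 0.3628 m → τ = 242.4 N·m clockwise.
Wall normal N acts horizontally at the top; its moment arm is the height L sinθ = 3.64·sin71.1° = 3.444 m, counterclockwise.
Setting net torque to zero: N × 3.444 = 372.1 → N = 108 N.
ΣFx = 0: friction at the foot balances the wall's push, so f = N_wall = 108 N.

f ≈ 108 N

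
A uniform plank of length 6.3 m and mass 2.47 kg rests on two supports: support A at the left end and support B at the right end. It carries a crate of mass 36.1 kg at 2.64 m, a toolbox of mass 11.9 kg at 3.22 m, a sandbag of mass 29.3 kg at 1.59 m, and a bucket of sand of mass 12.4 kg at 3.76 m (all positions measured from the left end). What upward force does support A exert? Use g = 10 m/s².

R_A ≈ 549 N

Sum moments about support B (its reaction then has zero moment arm).
Beam weight: 2.47 × 10 = 24.7 N down at 3.15 m → arm 3.15 m, τ = 24.7 × 3.15 = 77.8 N·m counterclockwise.
Crate: 36.1 × 10 = 361 N down at 2.64 m → arm 3.66 m, τ = 361 × 3.66 = 1321 N·m counterclockwise.
Toolbox: 11.9 × 10 = 119 N down at 3.22 m → arm 3.08 m, τ = 119 × 3.08 = 366.5 N·m counterclockwise.
Sandbag: 29.3 × 10 = 293 N down at 1.59 m → arm 4.71 m, τ = 293 × 4.71 = 1380 N·m counterclockwise.
Bucket of sand: 12.4 × 10 = 124 N down at 3.76 m → arm 2.54 m, τ = 124 × 2.54 = 315 N·m counterclockwise.
Net load moment about support B = 3460 N·m counterclockwise.
Reaction R at support A is upward at 0 m, arm 6.3 m → moment R × 6.3 clockwise.
For rotational equilibrium, R × 6.3 = 3460, so R = 549 N.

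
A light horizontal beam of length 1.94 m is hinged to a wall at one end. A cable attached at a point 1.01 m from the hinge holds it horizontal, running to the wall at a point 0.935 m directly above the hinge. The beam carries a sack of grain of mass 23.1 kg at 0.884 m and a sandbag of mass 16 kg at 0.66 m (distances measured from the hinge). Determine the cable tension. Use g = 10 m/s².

About the hinge:
Sack of grain: 23.1 × 10 = 231 N down at 0.884 m → arm 0.884 m, τ = 231 × 0.884 = 204.2 N·m clockwise.
Sandbag: 16 × 10 = 160 N down at 0.66 m → arm 0.66 m, τ = 160 × 0.66 = 105.6 N·m clockwise.
Total clockwise load moment = 309.8 N·m.
The cable tension T acts at 1.01 m; only its component perpendicular to the beam, T sinθ, produces torque. sinθ = h/√(h²+d²) = 0.935/√(0.935²+1.01²) = 0.6793.
Στ = 0 ⇒ T × 1.01 × 0.6793 = 309.8 ⇒ T = 309.8 / 0.6861 = 452 N.

T ≈ 452 N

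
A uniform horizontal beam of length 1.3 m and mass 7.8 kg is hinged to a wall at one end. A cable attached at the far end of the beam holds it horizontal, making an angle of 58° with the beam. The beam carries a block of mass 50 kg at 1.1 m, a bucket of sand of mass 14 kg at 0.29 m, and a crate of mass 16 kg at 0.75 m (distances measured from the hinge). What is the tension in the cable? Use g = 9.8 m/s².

T ≈ 677 N

Taking torques about the hinge:
Beam weight: 7.8 × 9.8 = 76.44 N down at 0.65 m → arm 0.65 m, τ = 76.44 × 0.65 = 49.69 N·m clockwise.
Block: 50 × 9.8 = 490 N down at 1.1 m → arm 1.1 m, τ = 490 × 1.1 = 539 N·m clockwise.
Bucket of sand: 14 × 9.8 = 137.2 N down at 0.29 m → arm 0.29 m, τ = 137.2 × 0.29 = 39.79 N·m clockwise.
Crate: 16 × 9.8 = 156.8 N down at 0.75 m → arm 0.75 m, τ = 156.8 × 0.75 = 117.6 N·m clockwise.
Total clockwise load moment = 746.1 N·m.
The cable tension T acts at 1.3 m; only its component perpendicular to the beam, T sinθ, produces torque. sin 58° = 0.848.
For rotational equilibrium, T × 1.3 × 0.848 = 746.1, so T = 746.1 / 1.102 = 677 N.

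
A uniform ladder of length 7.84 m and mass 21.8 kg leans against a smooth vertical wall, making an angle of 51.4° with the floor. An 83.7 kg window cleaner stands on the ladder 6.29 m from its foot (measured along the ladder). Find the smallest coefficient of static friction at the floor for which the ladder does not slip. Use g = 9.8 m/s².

μ_min ≈ 0.591

Taking torques about the foot of the ladder:
Ladder weight 21.8×9.8 = 213.6 N acts at 3.92 m along the ladder; its horizontal arm is 3.92·cos51.4° = 2.446 m → τ = 522.5 N·m clockwise.
Window cleaner: 83.7×9.8 = 820.3 N at 6.29 m → arm 3.924 m → τ = 3219 N·m clockwise.
Wall normal N acts horizontally at the top; its moment arm is the height L sinθ = 7.84·sin51.4° = 6.127 m, counterclockwise.
Setting net torque to zero: N × 6.127 = 3742 → N = 610.7 N.
ΣFx = 0 ⇒ f = N_wall = 610.7 N. ΣFy = 0 ⇒ N_floor = 1034 N.
μ_min = f / N_floor = 610.7 / 1034 = 0.591.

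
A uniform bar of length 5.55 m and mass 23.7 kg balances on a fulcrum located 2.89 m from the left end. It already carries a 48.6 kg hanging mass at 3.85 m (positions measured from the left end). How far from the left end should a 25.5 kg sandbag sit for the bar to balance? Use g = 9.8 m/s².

About the fulcrum (at 2.89 m from the left end):
Beam weight: 23.7 × 9.8 = 232.3 N down at 2.775 m → arm 0.115 m, τ = 232.3 × 0.115 = 26.71 N·m counterclockwise.
Hanging mass: 48.6 × 9.8 = 476.3 N down at 3.85 m → arm 0.96 m, τ = 476.3 × 0.96 = 457.2 N·m clockwise.
Net moment of existing loads = 430.5 N·m clockwise.
The sandbag weighs 25.5 × 9.8 = 249.9 N and must supply an equal counterclockwise moment, so its lever arm about the fulcrum is 430.5 / 249.9 = 1.72 m.
That puts it at 2.89 − 1.72 = 1.17 m from the left end.

x ≈ 1.17 m from the left end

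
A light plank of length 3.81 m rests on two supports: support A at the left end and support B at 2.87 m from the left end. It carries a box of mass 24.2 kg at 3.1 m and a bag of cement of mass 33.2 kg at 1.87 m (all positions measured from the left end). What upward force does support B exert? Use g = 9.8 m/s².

Take moments about support A.
Box: 24.2 × 9.8 = 237.2 N down at 3.1 m → arm 3.1 m, τ = 237.2 × 3.1 = 735.3 N·m clockwise.
Bag of cement: 33.2 × 9.8 = 325.4 N down at 1.87 m → arm 1.87 m, τ = 325.4 × 1.87 = 608.5 N·m clockwise.
Net load moment about support A = 1344 N·m clockwise.
Reaction R at support B is upward at 2.87 m, arm 2.87 m → moment R × 2.87 counterclockwise.
Στ = 0 ⇒ R × 2.87 = 1344 ⇒ R = 468 N.

R_B ≈ 468 N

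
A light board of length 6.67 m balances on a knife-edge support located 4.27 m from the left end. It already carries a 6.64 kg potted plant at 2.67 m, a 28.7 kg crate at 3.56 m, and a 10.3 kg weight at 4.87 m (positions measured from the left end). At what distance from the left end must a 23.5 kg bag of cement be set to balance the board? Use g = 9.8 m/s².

Choose the knife-edge support (at 4.27 m from the left end) as the axis so the support reaction has zero arm there.
Potted plant: 6.64 × 9.8 = 65.07 N down at 2.67 m → arm 1.6 m, τ = 65.07 × 1.6 = 104.1 N·m counterclockwise.
Crate: 28.7 × 9.8 = 281.3 N down at 3.56 m → arm 0.71 m, τ = 281.3 × 0.71 = 199.7 N·m counterclockwise.
Weight: 10.3 × 9.8 = 100.9 N down at 4.87 m → arm 0.6 m, τ = 100.9 × 0.6 = 60.54 N·m clockwise.
Net moment of existing loads = 243.3 N·m counterclockwise.
The bag of cement weighs 23.5 × 9.8 = 230.3 N and must supply an equal clockwise moment, so its lever arm about the knife-edge support is 243.3 / 230.3 = 1.06 m.
That puts it at 4.27 + 1.06 = 5.33 m from the left end.

x ≈ 5.33 m from the left end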